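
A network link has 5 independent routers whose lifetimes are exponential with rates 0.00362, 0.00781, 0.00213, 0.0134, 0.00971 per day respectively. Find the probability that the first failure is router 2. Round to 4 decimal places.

The time to first failure is exponential with rate Σλ = 0.00362 + 0.00781 + 0.00213 + 0.0134 + 0.00971 = 0.03667.
P(router 2 first) = λ_2/Σλ = 0.00781/0.03667 ≈ 0.2130.

0.2130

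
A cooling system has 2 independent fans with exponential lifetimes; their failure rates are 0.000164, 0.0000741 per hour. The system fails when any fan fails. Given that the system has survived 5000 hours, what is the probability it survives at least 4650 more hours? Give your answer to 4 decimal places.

Time to first failure ~ Exp(Σλ) with Σλ = 0.0002381.
By memorylessness, P(T > 5000+4650 | T > 5000) = P(T > 4650) = e^(−0.0002381·4650) ≈ 0.3305.

0.3305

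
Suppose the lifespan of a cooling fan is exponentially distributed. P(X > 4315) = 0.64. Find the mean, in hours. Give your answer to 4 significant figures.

e^(−λ·4315) = 0.64 ⇒ λ = −ln(0.64)/4315 = 0.000103427.
Mean = 1/λ = 9668.66 hours.

9669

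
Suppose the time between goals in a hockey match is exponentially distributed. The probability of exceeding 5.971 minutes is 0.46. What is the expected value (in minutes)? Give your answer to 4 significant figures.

e^(−λ·5.971) = 0.46 ⇒ λ = −ln(0.46)/5.971 = 0.13005.
Mean = 1/λ = 7.68935 minutes.

7.689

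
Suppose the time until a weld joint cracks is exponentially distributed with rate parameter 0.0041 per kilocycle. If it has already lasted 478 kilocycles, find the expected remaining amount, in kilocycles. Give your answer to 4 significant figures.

By memorylessness, the remaining amount past any threshold is again Exp(λ) with mean 1/λ = 243.902 kilocycles.

243.9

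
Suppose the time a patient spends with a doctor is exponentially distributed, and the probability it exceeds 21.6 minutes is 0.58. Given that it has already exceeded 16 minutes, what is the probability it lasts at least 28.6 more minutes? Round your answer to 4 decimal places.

0.4861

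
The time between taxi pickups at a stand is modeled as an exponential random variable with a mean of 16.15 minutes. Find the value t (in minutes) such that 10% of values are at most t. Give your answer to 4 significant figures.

The rate is λ = 1/16.15 = 0.0619195 per minute.
Set 1 − e^(−λt) = 0.1, so t = −ln(0.9)/λ = 0.10536/0.0619195 ≈ 1.70157 minutes.

1.702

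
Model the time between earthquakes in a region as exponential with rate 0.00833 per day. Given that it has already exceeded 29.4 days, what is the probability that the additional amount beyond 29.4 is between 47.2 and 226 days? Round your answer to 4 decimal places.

Memoryless: the residual past 29.4 is again Exp(λ).
P(47.2 < residual < 226) = e^(−λ·47.2) − e^(−λ·226) = 0.67491 − 0.15220 ≈ 0.5227.

0.5227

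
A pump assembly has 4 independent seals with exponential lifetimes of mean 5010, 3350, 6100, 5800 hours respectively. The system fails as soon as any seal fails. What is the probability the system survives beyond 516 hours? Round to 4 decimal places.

The first failure time is exponential with rate Σλ_i = 1/5010 + 1/3350 + 1/6100 + 1/5800 = 0.000834456 per hour.
P(min > 516) = e^(−0.000834456·516) = e^(−0.43058) ≈ 0.6501.

0.6501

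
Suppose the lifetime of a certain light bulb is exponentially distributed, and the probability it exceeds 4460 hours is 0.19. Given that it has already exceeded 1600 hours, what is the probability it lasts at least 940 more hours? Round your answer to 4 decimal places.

0.7047

From e^(−λ·4460) = 0.19, λ = −ln(0.19)/4460 = 0.000372361.
Memoryless: P(X > 1600+940 | X > 1600) = P(X > 940) = e^(−0.000372361·940) ≈ 0.7047.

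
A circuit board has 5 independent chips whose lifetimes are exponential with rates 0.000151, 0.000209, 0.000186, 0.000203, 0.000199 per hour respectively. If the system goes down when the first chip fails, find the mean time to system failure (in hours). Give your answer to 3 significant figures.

1050

The time to first failure is exponential with rate Σλ = 0.000151 + 0.000209 + 0.000186 + 0.000203 + 0.000199 = 0.000948.
E[min] = 1/Σλ = 1/0.000948 = 1054.85 hours.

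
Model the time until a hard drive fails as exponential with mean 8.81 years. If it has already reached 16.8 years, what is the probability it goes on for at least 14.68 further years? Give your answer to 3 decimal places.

0.189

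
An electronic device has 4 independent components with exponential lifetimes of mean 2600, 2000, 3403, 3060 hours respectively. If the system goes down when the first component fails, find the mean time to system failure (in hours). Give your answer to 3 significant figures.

The first failure time is exponential with rate Σλ_i = 1/2600 + 1/2000 + 1/3403 + 1/3060 = 0.00150527 per hour.
E[min] = 1/Σλ = 1/0.00150527 = 664.332 hours.

664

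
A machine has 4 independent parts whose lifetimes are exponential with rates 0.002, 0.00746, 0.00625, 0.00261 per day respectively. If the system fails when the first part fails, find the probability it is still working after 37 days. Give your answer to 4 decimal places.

The time to first failure is exponential with rate Σλ = 0.002 + 0.00746 + 0.00625 + 0.00261 = 0.01832.
P(min > 37) = e^(−0.01832·37) = e^(−0.67784) ≈ 0.5077.

0.5077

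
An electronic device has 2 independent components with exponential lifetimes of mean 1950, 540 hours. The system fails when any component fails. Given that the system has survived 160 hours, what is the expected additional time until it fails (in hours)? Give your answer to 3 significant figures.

First-failure rate Σλ = 1/1950 + 1/540 = 0.00236467.
By memorylessness the expected residual is 1/Σλ = 422.892 hours, regardless of the 160 already elapsed.

423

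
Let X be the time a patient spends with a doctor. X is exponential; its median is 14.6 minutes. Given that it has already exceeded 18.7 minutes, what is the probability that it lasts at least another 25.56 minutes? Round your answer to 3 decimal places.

0.297

For an exponential, median = ln(2)/λ, so λ = ln 2 / 14.6 = 0.0474758 per minute.
By the memoryless property, P(X > 18.7+25.56 | X > 18.7) = P(X > 25.56).
P(X > 25.56) = e^(−1.2135) ≈ 0.297.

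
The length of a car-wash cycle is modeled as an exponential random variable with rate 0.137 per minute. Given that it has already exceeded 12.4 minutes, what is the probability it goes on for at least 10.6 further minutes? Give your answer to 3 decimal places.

0.234

P(X > s+t | X > s) = e^(−λ(s+t))/e^(−λs) = e^(−λt), independent of s = 12.4.
P(X > 10.6) = e^(−1.4522) ≈ 0.234.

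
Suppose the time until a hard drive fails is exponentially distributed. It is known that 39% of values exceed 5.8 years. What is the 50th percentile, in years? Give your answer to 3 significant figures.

4.27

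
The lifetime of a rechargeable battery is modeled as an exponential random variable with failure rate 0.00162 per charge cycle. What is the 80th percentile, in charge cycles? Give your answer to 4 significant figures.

993.5

Set 1 − e^(−λt) = 0.8, so t = −ln(0.2)/λ = 1.6094/0.00162 ≈ 993.48 charge cycles.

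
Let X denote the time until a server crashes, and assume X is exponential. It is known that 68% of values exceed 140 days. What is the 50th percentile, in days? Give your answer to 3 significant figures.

252

e^(−λ·140) = 0.68 ⇒ λ = −ln(0.68)/140 = 0.00275473.
50th percentile: 1 − e^(−λt) = 0.5, t = −ln(0.5)/λ = 251.621 days.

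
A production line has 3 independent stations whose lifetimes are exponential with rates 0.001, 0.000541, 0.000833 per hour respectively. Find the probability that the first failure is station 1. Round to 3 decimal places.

The time to first failure is exponential with rate Σλ = 0.001 + 0.000541 + 0.000833 = 0.002374.
P(station 1 first) = λ_1/Σλ = 0.001/0.002374 ≈ 0.421.

0.421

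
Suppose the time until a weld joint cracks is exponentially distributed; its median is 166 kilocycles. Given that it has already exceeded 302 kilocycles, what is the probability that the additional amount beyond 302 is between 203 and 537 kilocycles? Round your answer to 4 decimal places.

0.3222

For an exponential, median = ln(2)/λ, so λ = ln 2 / 166 = 0.00417559 per kilocycle.
Memoryless: the residual past 302 is again Exp(λ).
P(203 < residual < 537) = e^(−λ·203) − e^(−λ·537) = 0.42842 − 0.10622 ≈ 0.3222.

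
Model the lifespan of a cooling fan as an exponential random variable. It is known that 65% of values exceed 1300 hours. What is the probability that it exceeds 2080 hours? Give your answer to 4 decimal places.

0.5020

e^(−λ·1300) = 0.65 ⇒ λ = −ln(0.65)/1300 = 0.000331371.
P(X > 2080) = e^(−0.000331371·2080) = e^(−0.68925) ≈ 0.5020.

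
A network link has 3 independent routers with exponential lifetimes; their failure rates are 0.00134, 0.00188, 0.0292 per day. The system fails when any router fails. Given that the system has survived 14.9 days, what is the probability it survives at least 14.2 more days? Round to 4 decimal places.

Time to first failure ~ Exp(Σλ) with Σλ = 0.03242.
By memorylessness, P(T > 14.9+14.2 | T > 14.9) = P(T > 14.2) = e^(−0.03242·14.2) ≈ 0.6311.

0.6311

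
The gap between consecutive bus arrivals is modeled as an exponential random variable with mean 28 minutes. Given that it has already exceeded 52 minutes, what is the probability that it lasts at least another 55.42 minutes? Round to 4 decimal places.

0.1382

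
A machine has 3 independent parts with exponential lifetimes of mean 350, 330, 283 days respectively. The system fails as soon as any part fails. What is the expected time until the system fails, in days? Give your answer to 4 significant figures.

The first failure time is exponential with rate Σλ_i = 1/350 + 1/330 + 1/283 = 0.00942101 per day.
E[min] = 1/Σλ = 1/0.00942101 = 106.146 days.

106.1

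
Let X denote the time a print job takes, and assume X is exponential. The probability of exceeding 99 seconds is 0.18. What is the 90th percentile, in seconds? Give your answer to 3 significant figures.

133

e^(−λ·99) = 0.18 ⇒ λ = −ln(0.18)/99 = 0.0173212.
90th percentile: 1 − e^(−λt) = 0.9, t = −ln(0.1)/λ = 132.935 seconds.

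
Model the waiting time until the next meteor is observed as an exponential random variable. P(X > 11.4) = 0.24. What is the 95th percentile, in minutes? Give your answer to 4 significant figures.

23.93

e^(−λ·11.4) = 0.24 ⇒ λ = −ln(0.24)/11.4 = 0.125186.
95th percentile: 1 − e^(−λt) = 0.95, t = −ln(0.05)/λ = 23.9303 minutes.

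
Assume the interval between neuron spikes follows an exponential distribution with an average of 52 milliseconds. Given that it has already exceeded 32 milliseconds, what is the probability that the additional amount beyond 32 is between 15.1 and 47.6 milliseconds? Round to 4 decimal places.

The rate is λ = 1/52 = 0.0192308 per millisecond.
Memoryless: the residual past 32 is again Exp(λ).
P(15.1 < residual < 47.6) = e^(−λ·15.1) − e^(−λ·47.6) = 0.74798 − 0.40036 ≈ 0.3476.

0.3476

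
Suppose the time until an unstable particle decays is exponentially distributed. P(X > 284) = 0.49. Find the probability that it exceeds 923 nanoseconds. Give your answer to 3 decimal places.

e^(−λ·284) = 0.49 ⇒ λ = −ln(0.49)/284 = 0.0025118.
P(X > 923) = e^(−0.0025118·923) = e^(−2.3184) ≈ 0.098.

0.098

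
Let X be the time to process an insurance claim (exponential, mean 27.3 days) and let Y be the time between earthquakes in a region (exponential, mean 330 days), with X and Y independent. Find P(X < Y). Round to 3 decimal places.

0.924

λ_1 = 1/27.3 = 0.03663, λ_2 = 1/330 = 0.0030303.
For independent exponentials, P(X < Y) = λ_1/(λ_1+λ_2) = 0.03663/0.0396603 ≈ 0.924.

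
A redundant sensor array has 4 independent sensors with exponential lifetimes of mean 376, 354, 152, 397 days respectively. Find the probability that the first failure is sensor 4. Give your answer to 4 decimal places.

Rates: λ_i = 1/mean_i → 0.00265957, 0.00282486, 0.00657895, 0.00251889; Σλ = 0.0145823.
P(sensor 4 first) = λ_4/Σλ = 0.00251889/0.0145823 ≈ 0.1727.

0.1727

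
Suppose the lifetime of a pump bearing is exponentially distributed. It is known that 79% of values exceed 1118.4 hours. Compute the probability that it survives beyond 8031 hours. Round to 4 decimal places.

0.1840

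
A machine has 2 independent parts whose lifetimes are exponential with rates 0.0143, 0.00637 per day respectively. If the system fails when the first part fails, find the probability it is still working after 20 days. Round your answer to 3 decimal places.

The time to first failure is exponential with rate Σλ = 0.0143 + 0.00637 = 0.02067.
P(min > 20) = e^(−0.02067·20) = e^(−0.4134) ≈ 0.661.

0.661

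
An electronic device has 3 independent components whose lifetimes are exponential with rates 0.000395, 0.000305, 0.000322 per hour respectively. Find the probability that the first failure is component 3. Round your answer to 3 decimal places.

0.315

The time to first failure is exponential with rate Σλ = 0.000395 + 0.000305 + 0.000322 = 0.001022.
P(component 3 first) = λ_3/Σλ = 0.000322/0.001022 ≈ 0.315.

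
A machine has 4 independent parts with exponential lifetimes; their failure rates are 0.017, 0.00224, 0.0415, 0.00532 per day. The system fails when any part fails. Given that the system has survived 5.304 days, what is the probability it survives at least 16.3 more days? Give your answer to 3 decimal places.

Time to first failure ~ Exp(Σλ) with Σλ = 0.06606.
By memorylessness, P(T > 5.304+16.3 | T > 5.304) = P(T > 16.3) = e^(−0.06606·16.3) ≈ 0.341.

0.341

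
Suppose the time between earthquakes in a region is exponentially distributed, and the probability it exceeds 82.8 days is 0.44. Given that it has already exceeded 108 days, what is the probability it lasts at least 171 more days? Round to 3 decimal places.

0.184

From e^(−λ·82.8) = 0.44, λ = −ln(0.44)/82.8 = 0.00991522.
Memoryless: P(X > 108+171 | X > 108) = P(X > 171) = e^(−0.00991522·171) ≈ 0.184.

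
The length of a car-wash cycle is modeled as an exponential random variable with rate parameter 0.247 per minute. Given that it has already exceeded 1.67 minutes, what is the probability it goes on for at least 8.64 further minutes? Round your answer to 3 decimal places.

The exponential is memoryless, so the remaining time is again Exp(λ): the condition X > 1.67 is irrelevant.
P(X > 8.64) = e^(−2.1341) ≈ 0.118.

0.118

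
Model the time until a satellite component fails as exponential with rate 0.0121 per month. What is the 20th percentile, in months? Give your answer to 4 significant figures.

18.44

Set 1 − e^(−λt) = 0.2, so t = −ln(0.8)/λ = 0.22314/0.0121 ≈ 18.4416 months.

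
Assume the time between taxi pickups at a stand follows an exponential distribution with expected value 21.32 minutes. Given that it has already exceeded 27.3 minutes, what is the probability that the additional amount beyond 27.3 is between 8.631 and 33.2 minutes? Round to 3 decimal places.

The rate is λ = 1/21.32 = 0.0469043 per minute.
Memoryless: the residual past 27.3 is again Exp(λ).
P(8.631 < residual < 33.2) = e^(−λ·8.631) − e^(−λ·33.2) = 0.66709 − 0.21072 ≈ 0.456.

0.456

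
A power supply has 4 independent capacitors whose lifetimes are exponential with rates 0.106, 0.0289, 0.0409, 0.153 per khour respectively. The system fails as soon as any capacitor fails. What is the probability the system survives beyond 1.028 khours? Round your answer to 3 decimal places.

0.713

The time to first failure is exponential with rate Σλ = 0.106 + 0.0289 + 0.0409 + 0.153 = 0.3288.
P(min > 1.028) = e^(−0.3288·1.028) = e^(−0.33801) ≈ 0.713.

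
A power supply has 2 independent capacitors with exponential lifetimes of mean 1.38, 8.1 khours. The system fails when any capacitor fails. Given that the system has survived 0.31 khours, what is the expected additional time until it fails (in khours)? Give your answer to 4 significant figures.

1.179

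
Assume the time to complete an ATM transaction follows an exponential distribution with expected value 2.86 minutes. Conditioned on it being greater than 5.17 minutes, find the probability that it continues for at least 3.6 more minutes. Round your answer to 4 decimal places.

The rate is λ = 1/2.86 = 0.34965 per minute.
By the memoryless property, P(X > 5.17+3.6 | X > 5.17) = P(X > 3.6).
P(X > 3.6) = e^(−1.2587) ≈ 0.2840.

0.2840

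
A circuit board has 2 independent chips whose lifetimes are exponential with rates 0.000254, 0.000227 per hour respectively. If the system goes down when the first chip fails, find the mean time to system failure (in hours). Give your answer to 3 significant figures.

The time to first failure is exponential with rate Σλ = 0.000254 + 0.000227 = 0.000481.
E[min] = 1/Σλ = 1/0.000481 = 2079 hours.

2080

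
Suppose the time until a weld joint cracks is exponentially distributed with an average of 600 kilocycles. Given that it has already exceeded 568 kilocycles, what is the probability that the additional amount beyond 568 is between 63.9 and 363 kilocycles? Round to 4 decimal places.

The rate is λ = 1/600 = 0.00166667 per kilocycle.
Memoryless: the residual past 568 is again Exp(λ).
P(63.9 < residual < 363) = e^(−λ·63.9) − e^(−λ·363) = 0.89898 − 0.54607 ≈ 0.3529.

0.3529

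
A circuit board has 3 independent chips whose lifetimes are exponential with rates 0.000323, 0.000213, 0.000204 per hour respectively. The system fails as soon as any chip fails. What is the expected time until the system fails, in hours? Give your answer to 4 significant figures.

The time to first failure is exponential with rate Σλ = 0.000323 + 0.000213 + 0.000204 = 0.00074.
E[min] = 1/Σλ = 1/0.00074 = 1351.35 hours.

1351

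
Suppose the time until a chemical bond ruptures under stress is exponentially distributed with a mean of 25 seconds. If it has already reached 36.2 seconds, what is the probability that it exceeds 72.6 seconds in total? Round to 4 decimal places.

0.2332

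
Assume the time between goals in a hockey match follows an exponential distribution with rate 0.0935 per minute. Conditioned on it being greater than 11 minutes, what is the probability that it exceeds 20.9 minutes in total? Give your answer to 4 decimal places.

0.3963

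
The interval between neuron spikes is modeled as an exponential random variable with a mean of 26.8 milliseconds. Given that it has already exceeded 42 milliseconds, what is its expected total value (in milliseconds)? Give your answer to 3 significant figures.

The rate is λ = 1/26.8 = 0.0373134 per millisecond.
By memorylessness, E[X | X > 42] = 42 + 1/λ = 42 + 26.8 = 68.8 milliseconds.

68.8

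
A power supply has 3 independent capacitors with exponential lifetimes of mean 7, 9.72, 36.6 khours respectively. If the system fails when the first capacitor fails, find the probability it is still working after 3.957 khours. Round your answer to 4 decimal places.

0.3394

The first failure time is exponential with rate Σλ_i = 1/7 + 1/9.72 + 1/36.6 = 0.27306 per khour.
P(min > 3.957) = e^(−0.27306·3.957) = e^(−1.0805) ≈ 0.3394.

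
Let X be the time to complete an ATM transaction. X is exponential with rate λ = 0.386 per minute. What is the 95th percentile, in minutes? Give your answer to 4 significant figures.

7.761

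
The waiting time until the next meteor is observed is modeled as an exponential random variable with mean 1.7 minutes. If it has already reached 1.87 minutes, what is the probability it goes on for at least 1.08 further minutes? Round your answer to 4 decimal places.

The rate is λ = 1/1.7 = 0.588235 per minute.
The exponential is memoryless, so the remaining time is again Exp(λ): the condition X > 1.87 is irrelevant.
P(X > 1.08) = e^(−0.63529) ≈ 0.5298.

0.5298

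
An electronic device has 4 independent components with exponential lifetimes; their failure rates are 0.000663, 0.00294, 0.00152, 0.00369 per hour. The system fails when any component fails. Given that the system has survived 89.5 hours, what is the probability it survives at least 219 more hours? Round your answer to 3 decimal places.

Time to first failure ~ Exp(Σλ) with Σλ = 0.008813.
By memorylessness, P(T > 89.5+219 | T > 89.5) = P(T > 219) = e^(−0.008813·219) ≈ 0.145.

0.145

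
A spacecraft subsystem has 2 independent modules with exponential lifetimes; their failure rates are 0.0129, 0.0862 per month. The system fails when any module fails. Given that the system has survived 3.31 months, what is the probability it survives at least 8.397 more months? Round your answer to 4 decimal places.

0.4351

Time to first failure ~ Exp(Σλ) with Σλ = 0.0991.
By memorylessness, P(T > 3.31+8.397 | T > 3.31) = P(T > 8.397) = e^(−0.0991·8.397) ≈ 0.4351.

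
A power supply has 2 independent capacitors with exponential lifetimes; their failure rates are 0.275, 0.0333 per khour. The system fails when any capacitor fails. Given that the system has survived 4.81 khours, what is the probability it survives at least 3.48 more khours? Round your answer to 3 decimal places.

Time to first failure ~ Exp(Σλ) with Σλ = 0.3083.
By memorylessness, P(T > 4.81+3.48 | T > 4.81) = P(T > 3.48) = e^(−0.3083·3.48) ≈ 0.342.

0.342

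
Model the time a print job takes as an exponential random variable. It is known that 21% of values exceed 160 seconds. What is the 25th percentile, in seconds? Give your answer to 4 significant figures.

29.49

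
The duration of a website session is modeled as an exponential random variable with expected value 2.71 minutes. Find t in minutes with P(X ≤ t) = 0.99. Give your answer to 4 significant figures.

12.48

The rate is λ = 1/2.71 = 0.369004 per minute.
Set 1 − e^(−λt) = 0.99, so t = −ln(0.01)/λ = 4.6052/0.369004 ≈ 12.48 minutes.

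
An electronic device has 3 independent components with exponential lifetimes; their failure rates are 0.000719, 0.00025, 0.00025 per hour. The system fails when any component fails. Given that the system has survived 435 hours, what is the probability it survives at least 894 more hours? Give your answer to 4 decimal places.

Time to first failure ~ Exp(Σλ) with Σλ = 0.001219.
By memorylessness, P(T > 435+894 | T > 435) = P(T > 894) = e^(−0.001219·894) ≈ 0.3363.

0.3363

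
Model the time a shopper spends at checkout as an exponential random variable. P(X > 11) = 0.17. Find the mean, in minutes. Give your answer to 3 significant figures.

6.21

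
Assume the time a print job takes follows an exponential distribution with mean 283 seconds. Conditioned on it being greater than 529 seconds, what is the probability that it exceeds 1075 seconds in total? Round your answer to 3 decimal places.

0.145

The rate is λ = 1/283 = 0.00353357 per second.
P(X > s+t | X > s) = e^(−λ(s+t))/e^(−λs) = e^(−λt), independent of s = 529.
P(X > 546) = e^(−1.9293) ≈ 0.145.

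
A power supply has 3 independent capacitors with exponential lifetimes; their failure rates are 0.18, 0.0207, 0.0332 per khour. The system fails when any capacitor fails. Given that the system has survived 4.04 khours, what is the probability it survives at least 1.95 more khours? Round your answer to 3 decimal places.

Time to first failure ~ Exp(Σλ) with Σλ = 0.2339.
By memorylessness, P(T > 4.04+1.95 | T > 4.04) = P(T > 1.95) = e^(−0.2339·1.95) ≈ 0.634.

0.634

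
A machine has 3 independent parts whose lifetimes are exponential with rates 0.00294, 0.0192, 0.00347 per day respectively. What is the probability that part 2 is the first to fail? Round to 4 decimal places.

The time to first failure is exponential with rate Σλ = 0.00294 + 0.0192 + 0.00347 = 0.02561.
P(part 2 first) = λ_2/Σλ = 0.0192/0.02561 ≈ 0.7497.

0.7497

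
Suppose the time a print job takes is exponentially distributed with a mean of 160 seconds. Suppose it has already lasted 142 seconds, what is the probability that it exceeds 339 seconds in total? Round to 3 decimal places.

0.292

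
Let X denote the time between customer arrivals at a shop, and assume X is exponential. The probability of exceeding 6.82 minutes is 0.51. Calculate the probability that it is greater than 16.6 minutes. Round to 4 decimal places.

0.1942

e^(−λ·6.82) = 0.51 ⇒ λ = −ln(0.51)/6.82 = 0.0987309.
P(X > 16.6) = e^(−0.0987309·16.6) = e^(−1.6389) ≈ 0.1942.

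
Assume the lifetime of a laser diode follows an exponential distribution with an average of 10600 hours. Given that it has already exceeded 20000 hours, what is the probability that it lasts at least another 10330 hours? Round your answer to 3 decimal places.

0.377

The rate is λ = 1/10600 = 0.0000943396 per hour.
P(X > s+t | X > s) = e^(−λ(s+t))/e^(−λs) = e^(−λt), independent of s = 20000.
P(X > 10330) = e^(−0.97453) ≈ 0.377.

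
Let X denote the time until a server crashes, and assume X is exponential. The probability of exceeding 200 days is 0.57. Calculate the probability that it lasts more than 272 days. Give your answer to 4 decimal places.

0.4656

e^(−λ·200) = 0.57 ⇒ λ = −ln(0.57)/200 = 0.00281059.
P(X > 272) = e^(−0.00281059·272) = e^(−0.76448) ≈ 0.4656.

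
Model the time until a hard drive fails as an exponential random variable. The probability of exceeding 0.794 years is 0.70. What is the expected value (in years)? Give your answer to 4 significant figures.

2.226

e^(−λ·0.794) = 0.70 ⇒ λ = −ln(0.70)/0.794 = 0.449213.
Mean = 1/λ = 2.22612 years.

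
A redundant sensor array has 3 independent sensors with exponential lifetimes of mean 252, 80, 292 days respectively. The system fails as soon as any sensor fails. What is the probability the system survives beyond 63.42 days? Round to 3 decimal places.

0.283

The first failure time is exponential with rate Σλ_i = 1/252 + 1/80 + 1/292 = 0.0198929 per day.
P(min > 63.42) = e^(−0.0198929·63.42) = e^(−1.2616) ≈ 0.283.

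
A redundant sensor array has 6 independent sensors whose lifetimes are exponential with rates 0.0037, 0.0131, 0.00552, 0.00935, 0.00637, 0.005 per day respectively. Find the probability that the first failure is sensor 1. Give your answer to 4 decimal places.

0.0860

The time to first failure is exponential with rate Σλ = 0.0037 + 0.0131 + 0.00552 + 0.00935 + 0.00637 + 0.005 = 0.04304.
P(sensor 1 first) = λ_1/Σλ = 0.0037/0.04304 ≈ 0.0860.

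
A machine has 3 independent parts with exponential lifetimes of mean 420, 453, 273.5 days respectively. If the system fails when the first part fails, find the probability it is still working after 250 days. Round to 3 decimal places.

0.127

The first failure time is exponential with rate Σλ_i = 1/420 + 1/453 + 1/273.5 = 0.00824477 per day.
P(min > 250) = e^(−0.00824477·250) = e^(−2.0612) ≈ 0.127.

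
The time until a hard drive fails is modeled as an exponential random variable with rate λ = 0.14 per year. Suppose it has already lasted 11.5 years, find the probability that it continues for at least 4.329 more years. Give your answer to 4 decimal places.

By the memoryless property, P(X > 11.5+4.329 | X > 11.5) = P(X > 4.329).
P(X > 4.329) = e^(−0.60606) ≈ 0.5455.

0.5455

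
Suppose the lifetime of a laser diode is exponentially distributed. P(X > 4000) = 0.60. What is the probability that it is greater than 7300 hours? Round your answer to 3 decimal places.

e^(−λ·4000) = 0.60 ⇒ λ = −ln(0.60)/4000 = 0.000127706.
P(X > 7300) = e^(−0.000127706·7300) = e^(−0.93226) ≈ 0.394.

0.394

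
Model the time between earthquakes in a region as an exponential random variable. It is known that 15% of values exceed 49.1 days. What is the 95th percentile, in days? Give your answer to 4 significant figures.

77.53

e^(−λ·49.1) = 0.15 ⇒ λ = −ln(0.15)/49.1 = 0.0386379.
95th percentile: 1 − e^(−λt) = 0.95, t = −ln(0.05)/λ = 77.5336 days.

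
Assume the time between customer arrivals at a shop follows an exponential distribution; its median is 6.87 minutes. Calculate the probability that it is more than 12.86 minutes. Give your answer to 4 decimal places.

For an exponential, median = ln(2)/λ, so λ = ln 2 / 6.87 = 0.100895 per minute.
P(X > 12.86) = e^(−λ·12.86) = e^(−1.2975) ≈ 0.2732.

0.2732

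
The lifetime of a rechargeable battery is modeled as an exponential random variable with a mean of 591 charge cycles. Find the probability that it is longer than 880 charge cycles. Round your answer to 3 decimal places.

The rate is λ = 1/591 = 0.00169205 per charge cycle.
P(X > 880) = e^(−λ·880) = e^(−1.489) ≈ 0.226.

0.226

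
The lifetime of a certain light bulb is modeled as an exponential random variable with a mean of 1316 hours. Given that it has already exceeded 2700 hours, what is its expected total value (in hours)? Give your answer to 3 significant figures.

The rate is λ = 1/1316 = 0.000759878 per hour.
By memorylessness, E[X | X > 2700] = 2700 + 1/λ = 2700 + 1316 = 4016 hours.

4020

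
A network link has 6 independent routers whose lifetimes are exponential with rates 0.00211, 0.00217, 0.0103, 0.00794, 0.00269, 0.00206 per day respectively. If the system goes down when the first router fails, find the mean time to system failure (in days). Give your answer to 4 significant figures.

The time to first failure is exponential with rate Σλ = 0.00211 + 0.00217 + 0.0103 + 0.00794 + 0.00269 + 0.00206 = 0.02727.
E[min] = 1/Σλ = 1/0.02727 = 36.6703 days.

36.67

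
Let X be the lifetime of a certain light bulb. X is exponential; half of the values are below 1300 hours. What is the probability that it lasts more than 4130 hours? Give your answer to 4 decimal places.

For an exponential, median = ln(2)/λ, so λ = ln 2 / 1300 = 0.00053319 per hour.
P(X > 4130) = e^(−λ·4130) = e^(−2.2021) ≈ 0.1106.

0.1106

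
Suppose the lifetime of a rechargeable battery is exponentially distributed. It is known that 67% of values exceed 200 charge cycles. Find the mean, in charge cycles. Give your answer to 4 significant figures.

499.4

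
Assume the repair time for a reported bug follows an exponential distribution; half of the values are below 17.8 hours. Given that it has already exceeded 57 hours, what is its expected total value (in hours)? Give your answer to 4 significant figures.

For an exponential, median = ln(2)/λ, so λ = ln 2 / 17.8 = 0.0389409 per hour.
By memorylessness, E[X | X > 57] = 57 + 1/λ = 57 + 25.68 = 82.68 hours.

82.68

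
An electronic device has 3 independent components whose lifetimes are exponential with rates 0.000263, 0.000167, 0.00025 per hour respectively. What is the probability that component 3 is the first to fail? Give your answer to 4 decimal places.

The time to first failure is exponential with rate Σλ = 0.000263 + 0.000167 + 0.00025 = 0.00068.
P(component 3 first) = λ_3/Σλ = 0.00025/0.00068 ≈ 0.3676.

0.3676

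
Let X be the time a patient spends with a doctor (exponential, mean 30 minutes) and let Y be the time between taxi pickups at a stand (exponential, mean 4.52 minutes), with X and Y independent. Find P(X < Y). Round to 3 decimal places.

λ_1 = 1/30 = 0.0333333, λ_2 = 1/4.52 = 0.221239.
For independent exponentials, P(X < Y) = λ_1/(λ_1+λ_2) = 0.0333333/0.254572 ≈ 0.131.

0.131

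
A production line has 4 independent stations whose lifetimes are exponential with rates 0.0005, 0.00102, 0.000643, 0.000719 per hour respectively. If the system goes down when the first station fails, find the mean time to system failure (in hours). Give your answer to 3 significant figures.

347

The time to first failure is exponential with rate Σλ = 0.0005 + 0.00102 + 0.000643 + 0.000719 = 0.002882.
E[min] = 1/Σλ = 1/0.002882 = 346.981 hours.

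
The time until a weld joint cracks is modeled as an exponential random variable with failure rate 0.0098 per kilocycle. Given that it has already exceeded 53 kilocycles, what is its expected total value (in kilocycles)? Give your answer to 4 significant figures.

155.0

By memorylessness, E[X | X > 53] = 53 + 1/λ = 53 + 102.041 = 155.041 kilocycles.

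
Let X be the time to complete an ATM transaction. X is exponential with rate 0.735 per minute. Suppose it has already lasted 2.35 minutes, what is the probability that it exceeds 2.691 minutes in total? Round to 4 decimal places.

0.7783

By the memoryless property, P(X > 2.35+0.341 | X > 2.35) = P(X > 0.341).
P(X > 0.341) = e^(−0.25063) ≈ 0.7783.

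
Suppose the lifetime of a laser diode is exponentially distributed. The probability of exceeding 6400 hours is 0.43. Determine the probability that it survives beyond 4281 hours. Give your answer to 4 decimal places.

e^(−λ·6400) = 0.43 ⇒ λ = −ln(0.43)/6400 = 0.00013187.
P(X > 4281) = e^(−0.00013187·4281) = e^(−0.56454) ≈ 0.5686.

0.5686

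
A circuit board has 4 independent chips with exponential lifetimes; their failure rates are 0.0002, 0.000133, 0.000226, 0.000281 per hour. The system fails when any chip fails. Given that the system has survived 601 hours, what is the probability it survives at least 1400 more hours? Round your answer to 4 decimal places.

0.3085

Time to first failure ~ Exp(Σλ) with Σλ = 0.00084.
By memorylessness, P(T > 601+1400 | T > 601) = P(T > 1400) = e^(−0.00084·1400) ≈ 0.3085.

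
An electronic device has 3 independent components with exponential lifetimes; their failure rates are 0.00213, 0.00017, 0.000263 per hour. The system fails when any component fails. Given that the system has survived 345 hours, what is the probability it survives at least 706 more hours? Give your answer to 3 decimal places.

0.164

Time to first failure ~ Exp(Σλ) with Σλ = 0.002563.
By memorylessness, P(T > 345+706 | T > 345) = P(T > 706) = e^(−0.002563·706) ≈ 0.164.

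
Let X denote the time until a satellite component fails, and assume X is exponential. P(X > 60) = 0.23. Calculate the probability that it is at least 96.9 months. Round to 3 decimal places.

0.093

e^(−λ·60) = 0.23 ⇒ λ = −ln(0.23)/60 = 0.0244946.
P(X > 96.9) = e^(−0.0244946·96.9) = e^(−2.3735) ≈ 0.093.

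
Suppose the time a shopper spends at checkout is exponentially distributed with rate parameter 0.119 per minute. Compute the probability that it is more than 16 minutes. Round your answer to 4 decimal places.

0.1490

P(X > 16) = e^(−λ·16) = e^(−1.904) ≈ 0.1490.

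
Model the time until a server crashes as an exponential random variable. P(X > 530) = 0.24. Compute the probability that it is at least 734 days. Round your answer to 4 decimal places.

0.1386

e^(−λ·530) = 0.24 ⇒ λ = −ln(0.24)/530 = 0.00269267.
P(X > 734) = e^(−0.00269267·734) = e^(−1.9764) ≈ 0.1386.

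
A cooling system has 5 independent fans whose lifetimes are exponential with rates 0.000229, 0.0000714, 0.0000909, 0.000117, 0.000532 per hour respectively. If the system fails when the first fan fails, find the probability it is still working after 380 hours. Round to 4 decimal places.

The time to first failure is exponential with rate Σλ = 0.000229 + 0.0000714 + 0.0000909 + 0.000117 + 0.000532 = 0.0010403.
P(min > 380) = e^(−0.0010403·380) = e^(−0.39531) ≈ 0.6735.

0.6735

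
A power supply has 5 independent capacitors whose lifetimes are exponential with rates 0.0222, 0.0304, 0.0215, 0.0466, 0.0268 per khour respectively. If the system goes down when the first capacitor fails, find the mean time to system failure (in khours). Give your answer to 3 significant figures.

6.78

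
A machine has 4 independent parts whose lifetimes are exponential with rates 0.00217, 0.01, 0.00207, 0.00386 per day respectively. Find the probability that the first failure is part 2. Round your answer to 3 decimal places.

0.552

The time to first failure is exponential with rate Σλ = 0.00217 + 0.01 + 0.00207 + 0.00386 = 0.0181.
P(part 2 first) = λ_2/Σλ = 0.01/0.0181 ≈ 0.552.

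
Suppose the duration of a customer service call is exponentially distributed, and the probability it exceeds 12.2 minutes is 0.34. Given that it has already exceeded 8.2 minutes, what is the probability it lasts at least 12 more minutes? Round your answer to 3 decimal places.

0.346

From e^(−λ·12.2) = 0.34, λ = −ln(0.34)/12.2 = 0.088427.
Memoryless: P(X > 8.2+12 | X > 8.2) = P(X > 12) = e^(−0.088427·12) ≈ 0.346.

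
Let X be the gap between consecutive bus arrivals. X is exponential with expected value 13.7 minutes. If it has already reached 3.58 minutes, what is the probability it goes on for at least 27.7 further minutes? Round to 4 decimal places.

The rate is λ = 1/13.7 = 0.0729927 per minute.
By the memoryless property, P(X > 3.58+27.7 | X > 3.58) = P(X > 27.7).
P(X > 27.7) = e^(−2.0219) ≈ 0.1324.

0.1324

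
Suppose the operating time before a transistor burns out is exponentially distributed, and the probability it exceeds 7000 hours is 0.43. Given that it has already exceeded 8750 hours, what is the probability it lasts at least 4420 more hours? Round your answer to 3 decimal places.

0.587

From e^(−λ·7000) = 0.43, λ = −ln(0.43)/7000 = 0.000120567.
Memoryless: P(X > 8750+4420 | X > 8750) = P(X > 4420) = e^(−0.000120567·4420) ≈ 0.587.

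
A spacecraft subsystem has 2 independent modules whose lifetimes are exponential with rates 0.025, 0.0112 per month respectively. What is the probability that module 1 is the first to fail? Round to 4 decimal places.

The time to first failure is exponential with rate Σλ = 0.025 + 0.0112 = 0.0362.
P(module 1 first) = λ_1/Σλ = 0.025/0.0362 ≈ 0.6906.

0.6906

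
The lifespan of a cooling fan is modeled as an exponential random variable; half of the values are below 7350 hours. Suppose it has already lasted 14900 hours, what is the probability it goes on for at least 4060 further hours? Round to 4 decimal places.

0.6819

For an exponential, median = ln(2)/λ, so λ = ln 2 / 7350 = 0.0000943057 per hour.
The exponential is memoryless, so the remaining time is again Exp(λ): the condition X > 14900 is irrelevant.
P(X > 4060) = e^(−0.38288) ≈ 0.6819.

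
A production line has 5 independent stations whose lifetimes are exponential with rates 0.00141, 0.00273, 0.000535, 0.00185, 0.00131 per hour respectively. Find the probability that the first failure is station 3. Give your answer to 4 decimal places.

0.0683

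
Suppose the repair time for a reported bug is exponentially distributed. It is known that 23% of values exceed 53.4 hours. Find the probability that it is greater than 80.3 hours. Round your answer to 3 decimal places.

0.110

e^(−λ·53.4) = 0.23 ⇒ λ = −ln(0.23)/53.4 = 0.027522.
P(X > 80.3) = e^(−0.027522·80.3) = e^(−2.21) ≈ 0.110.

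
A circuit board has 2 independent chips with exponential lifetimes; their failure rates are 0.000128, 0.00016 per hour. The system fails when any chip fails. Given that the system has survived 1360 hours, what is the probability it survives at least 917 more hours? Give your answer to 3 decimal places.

0.768

Time to first failure ~ Exp(Σλ) with Σλ = 0.000288.
By memorylessness, P(T > 1360+917 | T > 1360) = P(T > 917) = e^(−0.000288·917) ≈ 0.768.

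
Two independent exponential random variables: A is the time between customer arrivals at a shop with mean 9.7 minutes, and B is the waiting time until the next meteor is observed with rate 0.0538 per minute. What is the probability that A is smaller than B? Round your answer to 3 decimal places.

λ_1 = 1/9.7 = 0.103093, λ_2 = 0.0538.
For independent exponentials, P(A < B) = λ_1/(λ_1+λ_2) = 0.103093/0.156893 ≈ 0.657.

0.657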